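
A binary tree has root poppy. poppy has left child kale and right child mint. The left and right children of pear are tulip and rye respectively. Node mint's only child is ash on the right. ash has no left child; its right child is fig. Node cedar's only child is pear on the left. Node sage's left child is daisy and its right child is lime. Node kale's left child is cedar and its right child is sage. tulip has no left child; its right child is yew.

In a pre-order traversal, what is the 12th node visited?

ash

Pre-order visits the node, then its left subtree, then its right subtree.
Visit poppy.
At poppy: go left to kale.
  Visit kale.
  At kale: go left to cedar.
    Visit cedar.
    At cedar: go left to pear.
      Visit pear.
      At pear: go left to tulip.
        Visit tulip.
        At tulip: no left child.
        At tulip: go right to yew.
          yew is a leaf — visit yew.
      At pear: go right to rye.
        rye is a leaf — visit rye.
    At cedar: no right child.
  At kale: go right to sage.
    Visit sage.
    At sage: go left to daisy.
      daisy is a leaf — visit daisy.
    At sage: go right to lime.
      lime is a leaf — visit lime.
At poppy: go right to mint.
  Visit mint.
  At mint: no left child.
  At mint: go right to ash.
    Visit ash.
    At ash: no left child.
    At ash: go right to fig.
      fig is a leaf — visit fig.
Full pre-order sequence: poppy, kale, cedar, pear, tulip, yew, rye, sage, daisy, lime, mint, ash, fig.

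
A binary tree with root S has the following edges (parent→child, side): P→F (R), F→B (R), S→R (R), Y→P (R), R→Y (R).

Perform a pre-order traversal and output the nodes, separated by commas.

Pre-order visits the node, then its left subtree, then its right subtree.
Visit S.
At S: no left child.
At S: go right to R.
  Visit R.
  At R: no left child.
  At R: go right to Y.
    Visit Y.
    At Y: no left child.
    At Y: go right to P.
      Visit P.
      At P: no left child.
      At P: go right to F.
        Visit F.
        At F: no left child.
        At F: go right to B.
          B is a leaf — visit B.

S, R, Y, P, F, B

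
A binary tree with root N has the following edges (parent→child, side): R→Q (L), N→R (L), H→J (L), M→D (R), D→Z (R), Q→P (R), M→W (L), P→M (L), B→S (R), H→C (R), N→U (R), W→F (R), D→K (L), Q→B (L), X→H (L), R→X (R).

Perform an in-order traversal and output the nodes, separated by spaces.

In-order visits the left subtree, then the node, then the right subtree.
At N: go left to R.
  At R: go left to Q.
    At Q: go left to B.
      At B: no left child.
      Visit B.
      At B: go right to S.
        S is a leaf — visit S.
    Visit Q.
    At Q: go right to P.
      At P: go left to M.
        At M: go left to W.
          At W: no left child.
          Visit W.
          At W: go right to F.
            F is a leaf — visit F.
        Visit M.
        At M: go right to D.
          At D: go left to K.
            K is a leaf — visit K.
          Visit D.
          At D: go right to Z.
            Z is a leaf — visit Z.
      Visit P.
      At P: no right child.
  Visit R.
  At R: go right to X.
    At X: go left to H.
      At H: go left to J.
        J is a leaf — visit J.
      Visit H.
      At H: go right to C.
        C is a leaf — visit C.
    Visit X.
    At X: no right child.
Visit N.
At N: go right to U.
  U is a leaf — visit U.

B S Q W F M K D Z P R J H C X N U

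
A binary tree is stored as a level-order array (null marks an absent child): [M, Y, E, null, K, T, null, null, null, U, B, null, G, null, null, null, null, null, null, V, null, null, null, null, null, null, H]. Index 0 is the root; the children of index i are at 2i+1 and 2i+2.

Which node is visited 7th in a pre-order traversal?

E

Pre-order visits the node, then its left subtree, then its right subtree.
Visit M.
At M: go left to Y.
  Visit Y.
  At Y: no left child.
  At Y: go right to K.
    Visit K.
    At K: go left to U.
      Visit U.
      At U: go left to V.
        V is a leaf — visit V.
      At U: no right child.
    At K: go right to B.
      B is a leaf — visit B.
At M: go right to E.
  Visit E.
  At E: go left to T.
    Visit T.
    At T: no left child.
    At T: go right to G.
      Visit G.
      At G: no left child.
      At G: go right to H.
        H is a leaf — visit H.
  At E: no right child.
Full pre-order sequence: M, Y, K, U, V, B, E, T, G, H.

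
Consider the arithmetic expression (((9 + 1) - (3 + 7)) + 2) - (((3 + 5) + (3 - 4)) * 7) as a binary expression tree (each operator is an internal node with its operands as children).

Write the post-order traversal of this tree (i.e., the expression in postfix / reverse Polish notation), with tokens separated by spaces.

Post-order on an expression tree gives postfix notation: for each operator, emit left operand, right operand, then the operator.

9 1 + 3 7 + - 2 + 3 5 + 3 4 - + 7 * -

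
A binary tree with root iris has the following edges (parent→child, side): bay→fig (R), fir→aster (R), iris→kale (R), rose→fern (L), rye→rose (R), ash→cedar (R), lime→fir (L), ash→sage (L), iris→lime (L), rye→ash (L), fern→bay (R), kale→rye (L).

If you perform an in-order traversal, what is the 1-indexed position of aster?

2

In-order visits the left subtree, then the node, then the right subtree.
At iris: go left to lime.
  At lime: go left to fir.
    At fir: no left child.
    Visit fir.
    At fir: go right to aster.
      aster is a leaf — visit aster.
  Visit lime.
  At lime: no right child.
Visit iris.
At iris: go right to kale.
  At kale: go left to rye.
    At rye: go left to ash.
      At ash: go left to sage.
        sage is a leaf — visit sage.
      Visit ash.
      At ash: go right to cedar.
        cedar is a leaf — visit cedar.
    Visit rye.
    At rye: go right to rose.
      At rose: go left to fern.
        At fern: no left child.
        Visit fern.
        At fern: go right to bay.
          At bay: no left child.
          Visit bay.
          At bay: go right to fig.
            fig is a leaf — visit fig.
      Visit rose.
      At rose: no right child.
  Visit kale.
  At kale: no right child.
Full in-order sequence: fir, aster, lime, iris, sage, ash, cedar, rye, fern, bay, fig, rose, kale.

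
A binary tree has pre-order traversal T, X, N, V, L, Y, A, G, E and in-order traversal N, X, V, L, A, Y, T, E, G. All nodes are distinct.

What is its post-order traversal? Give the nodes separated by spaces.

N A Y L V X E G T

The first element of pre-order is the root; it splits in-order into left and right subtrees.
Root T: left subtree has 6 nodes {N, X, V, L, A, Y}, right has 2 {E, G}.
  Root X: left subtree has 1 node {N}, right has 4 {V, L, A, Y}.
    Root V: left subtree has 0 nodes { }, right has 3 {L, A, Y}.
      Root L: left subtree has 0 nodes { }, right has 2 {A, Y}.
        Root Y: left subtree has 1 node {A}, right has 0 { }.
  Root G: left subtree has 1 node {E}, right has 0 { }.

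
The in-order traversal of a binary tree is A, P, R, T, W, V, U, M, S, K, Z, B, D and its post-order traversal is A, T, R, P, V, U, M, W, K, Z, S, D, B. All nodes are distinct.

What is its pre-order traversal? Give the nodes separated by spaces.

The last element of post-order is the root; it splits in-order into left and right subtrees.
Root B: left subtree has 11 nodes {A, P, R, T, W, V, U, M, S, K, Z}, right has 1 {D}.
  Root S: left subtree has 8 nodes {A, P, R, T, W, V, U, M}, right has 2 {K, Z}.
    Root W: left subtree has 4 nodes {A, P, R, T}, right has 3 {V, U, M}.
      Root P: left subtree has 1 node {A}, right has 2 {R, T}.
        Root R: left subtree has 0 nodes { }, right has 1 {T}.
      Root M: left subtree has 2 nodes {V, U}, right has 0 { }.
        Root U: left subtree has 1 node {V}, right has 0 { }.
    Root Z: left subtree has 1 node {K}, right has 0 { }.

B S W P A R T M U V Z K D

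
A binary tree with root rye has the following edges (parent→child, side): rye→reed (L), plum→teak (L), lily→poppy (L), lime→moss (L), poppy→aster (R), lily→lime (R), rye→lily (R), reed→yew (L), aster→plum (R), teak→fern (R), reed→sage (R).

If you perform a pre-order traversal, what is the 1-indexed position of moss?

Pre-order visits the node, then its left subtree, then its right subtree.
Visit rye.
At rye: go left to reed.
  Visit reed.
  At reed: go left to yew.
    yew is a leaf — visit yew.
  At reed: go right to sage.
    sage is a leaf — visit sage.
At rye: go right to lily.
  Visit lily.
  At lily: go left to poppy.
    Visit poppy.
    At poppy: no left child.
    At poppy: go right to aster.
      Visit aster.
      At aster: no left child.
      At aster: go right to plum.
        Visit plum.
        At plum: go left to teak.
          Visit teak.
          At teak: no left child.
          At teak: go right to fern.
            fern is a leaf — visit fern.
        At plum: no right child.
  At lily: go right to lime.
    Visit lime.
    At lime: go left to moss.
      moss is a leaf — visit moss.
    At lime: no right child.
Full pre-order sequence: rye, reed, yew, sage, lily, poppy, aster, plum, teak, fern, lime, moss.

12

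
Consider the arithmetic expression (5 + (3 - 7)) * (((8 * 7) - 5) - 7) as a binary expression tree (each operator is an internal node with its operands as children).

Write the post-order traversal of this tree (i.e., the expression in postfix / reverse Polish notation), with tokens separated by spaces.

Post-order on an expression tree gives postfix notation: for each operator, emit left operand, right operand, then the operator.

5 3 7 - + 8 7 * 5 - 7 - *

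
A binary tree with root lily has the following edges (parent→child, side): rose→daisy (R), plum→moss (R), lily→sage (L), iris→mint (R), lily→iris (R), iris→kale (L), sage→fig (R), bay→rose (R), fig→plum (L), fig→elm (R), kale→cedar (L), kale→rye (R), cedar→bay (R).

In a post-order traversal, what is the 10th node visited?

rye

Post-order visits the left subtree, then the right subtree, then the node.
At lily: go left to sage.
  At sage: no left child.
  At sage: go right to fig.
    At fig: go left to plum.
      At plum: no left child.
      At plum: go right to moss.
        moss is a leaf — visit moss.
      Visit plum.
    At fig: go right to elm.
      elm is a leaf — visit elm.
    Visit fig.
  Visit sage.
At lily: go right to iris.
  At iris: go left to kale.
    At kale: go left to cedar.
      At cedar: no left child.
      At cedar: go right to bay.
        At bay: no left child.
        At bay: go right to rose.
          At rose: no left child.
          At rose: go right to daisy.
            daisy is a leaf — visit daisy.
          Visit rose.
        Visit bay.
      Visit cedar.
    At kale: go right to rye.
      rye is a leaf — visit rye.
    Visit kale.
  At iris: go right to mint.
    mint is a leaf — visit mint.
  Visit iris.
Visit lily.
Full post-order sequence: moss, plum, elm, fig, sage, daisy, rose, bay, cedar, rye, kale, mint, iris, lily.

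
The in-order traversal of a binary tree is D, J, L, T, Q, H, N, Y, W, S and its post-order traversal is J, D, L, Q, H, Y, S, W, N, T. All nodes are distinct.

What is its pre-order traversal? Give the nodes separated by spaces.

T L D J N H Q W Y S

The last element of post-order is the root; it splits in-order into left and right subtrees.
Root T: left subtree has 3 nodes {D, J, L}, right has 6 {Q, H, N, Y, W, S}.
  Root L: left subtree has 2 nodes {D, J}, right has 0 { }.
    Root D: left subtree has 0 nodes { }, right has 1 {J}.
  Root N: left subtree has 2 nodes {Q, H}, right has 3 {Y, W, S}.
    Root H: left subtree has 1 node {Q}, right has 0 { }.
    Root W: left subtree has 1 node {Y}, right has 1 {S}.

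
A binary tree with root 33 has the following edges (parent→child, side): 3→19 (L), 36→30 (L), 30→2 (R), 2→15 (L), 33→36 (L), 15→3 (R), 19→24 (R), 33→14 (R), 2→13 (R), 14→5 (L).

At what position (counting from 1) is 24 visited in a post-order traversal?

1

Post-order visits the left subtree, then the right subtree, then the node.
At 33: go left to 36.
  At 36: go left to 30.
    At 30: no left child.
    At 30: go right to 2.
      At 2: go left to 15.
        At 15: no left child.
        At 15: go right to 3.
          At 3: go left to 19.
            At 19: no left child.
            At 19: go right to 24.
              24 is a leaf — visit 24.
            Visit 19.
          At 3: no right child.
          Visit 3.
        Visit 15.
      At 2: go right to 13.
        13 is a leaf — visit 13.
      Visit 2.
    Visit 30.
  At 36: no right child.
  Visit 36.
At 33: go right to 14.
  At 14: go left to 5.
    5 is a leaf — visit 5.
  At 14: no right child.
  Visit 14.
Visit 33.
Full post-order sequence: 24, 19, 3, 15, 13, 2, 30, 36, 5, 14, 33.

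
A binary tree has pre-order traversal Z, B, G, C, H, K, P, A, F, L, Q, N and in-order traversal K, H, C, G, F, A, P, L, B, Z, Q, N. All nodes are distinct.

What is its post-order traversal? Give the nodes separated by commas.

K, H, C, F, A, L, P, G, B, N, Q, Z

The first element of pre-order is the root; it splits in-order into left and right subtrees.
Root Z: left subtree has 9 nodes {K, H, C, G, F, A, P, L, B}, right has 2 {Q, N}.
  Root B: left subtree has 8 nodes {K, H, C, G, F, A, P, L}, right has 0 { }.
    Root G: left subtree has 3 nodes {K, H, C}, right has 4 {F, A, P, L}.
      Root C: left subtree has 2 nodes {K, H}, right has 0 { }.
        Root H: left subtree has 1 node {K}, right has 0 { }.
      Root P: left subtree has 2 nodes {F, A}, right has 1 {L}.
        Root A: left subtree has 1 node {F}, right has 0 { }.
  Root Q: left subtree has 0 nodes { }, right has 1 {N}.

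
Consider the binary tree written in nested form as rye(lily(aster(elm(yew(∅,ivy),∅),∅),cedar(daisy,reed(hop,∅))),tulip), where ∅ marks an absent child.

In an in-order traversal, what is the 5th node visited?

lily

In-order visits the left subtree, then the node, then the right subtree.
At rye: go left to lily.
  At lily: go left to aster.
    At aster: go left to elm.
      At elm: go left to yew.
        At yew: no left child.
        Visit yew.
        At yew: go right to ivy.
          ivy is a leaf — visit ivy.
      Visit elm.
      At elm: no right child.
    Visit aster.
    At aster: no right child.
  Visit lily.
  At lily: go right to cedar.
    At cedar: go left to daisy.
      daisy is a leaf — visit daisy.
    Visit cedar.
    At cedar: go right to reed.
      At reed: go left to hop.
        hop is a leaf — visit hop.
      Visit reed.
      At reed: no right child.
Visit rye.
At rye: go right to tulip.
  tulip is a leaf — visit tulip.
Full in-order sequence: yew, ivy, elm, aster, lily, daisy, cedar, hop, reed, rye, tulip.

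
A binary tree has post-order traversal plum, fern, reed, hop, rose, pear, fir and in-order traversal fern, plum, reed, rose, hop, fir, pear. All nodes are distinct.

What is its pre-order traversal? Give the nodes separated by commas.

fir, rose, reed, fern, plum, hop, pear

The last element of post-order is the root; it splits in-order into left and right subtrees.
Root fir: left subtree has 5 nodes {fern, plum, reed, rose, hop}, right has 1 {pear}.
  Root rose: left subtree has 3 nodes {fern, plum, reed}, right has 1 {hop}.
    Root reed: left subtree has 2 nodes {fern, plum}, right has 0 { }.
      Root fern: left subtree has 0 nodes { }, right has 1 {plum}.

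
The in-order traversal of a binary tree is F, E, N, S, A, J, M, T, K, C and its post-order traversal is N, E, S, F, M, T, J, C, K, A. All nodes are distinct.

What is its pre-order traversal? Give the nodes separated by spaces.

A F S E N K J T M C

The last element of post-order is the root; it splits in-order into left and right subtrees.
Root A: left subtree has 4 nodes {F, E, N, S}, right has 5 {J, M, T, K, C}.
  Root F: left subtree has 0 nodes { }, right has 3 {E, N, S}.
    Root S: left subtree has 2 nodes {E, N}, right has 0 { }.
      Root E: left subtree has 0 nodes { }, right has 1 {N}.
  Root K: left subtree has 3 nodes {J, M, T}, right has 1 {C}.
    Root J: left subtree has 0 nodes { }, right has 2 {M, T}.
      Root T: left subtree has 1 node {M}, right has 0 { }.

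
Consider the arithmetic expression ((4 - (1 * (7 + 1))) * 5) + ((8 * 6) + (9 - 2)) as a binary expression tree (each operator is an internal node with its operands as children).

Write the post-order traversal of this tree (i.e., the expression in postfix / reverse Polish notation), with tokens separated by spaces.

Post-order on an expression tree gives postfix notation: for each operator, emit left operand, right operand, then the operator.

4 1 7 1 + * - 5 * 8 6 * 9 2 - + +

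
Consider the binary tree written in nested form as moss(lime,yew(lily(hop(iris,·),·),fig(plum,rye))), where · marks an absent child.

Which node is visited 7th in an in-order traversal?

plum

In-order visits the left subtree, then the node, then the right subtree.
At moss: go left to lime.
  lime is a leaf — visit lime.
Visit moss.
At moss: go right to yew.
  At yew: go left to lily.
    At lily: go left to hop.
      At hop: go left to iris.
        iris is a leaf — visit iris.
      Visit hop.
      At hop: no right child.
    Visit lily.
    At lily: no right child.
  Visit yew.
  At yew: go right to fig.
    At fig: go left to plum.
      plum is a leaf — visit plum.
    Visit fig.
    At fig: go right to rye.
      rye is a leaf — visit rye.
Full in-order sequence: lime, moss, iris, hop, lily, yew, plum, fig, rye.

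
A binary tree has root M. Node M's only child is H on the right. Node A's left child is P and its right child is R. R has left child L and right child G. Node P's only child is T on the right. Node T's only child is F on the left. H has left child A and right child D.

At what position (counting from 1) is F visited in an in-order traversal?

In-order visits the left subtree, then the node, then the right subtree.
At M: no left child.
Visit M.
At M: go right to H.
  At H: go left to A.
    At A: go left to P.
      At P: no left child.
      Visit P.
      At P: go right to T.
        At T: go left to F.
          F is a leaf — visit F.
        Visit T.
        At T: no right child.
    Visit A.
    At A: go right to R.
      At R: go left to L.
        L is a leaf — visit L.
      Visit R.
      At R: go right to G.
        G is a leaf — visit G.
  Visit H.
  At H: go right to D.
    D is a leaf — visit D.
Full in-order sequence: M, P, F, T, A, L, R, G, H, D.

3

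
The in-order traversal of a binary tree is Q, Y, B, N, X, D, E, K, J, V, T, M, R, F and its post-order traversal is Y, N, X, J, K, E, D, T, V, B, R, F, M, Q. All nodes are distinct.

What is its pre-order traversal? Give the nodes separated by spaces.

The last element of post-order is the root; it splits in-order into left and right subtrees.
Root Q: left subtree has 0 nodes { }, right has 13 {Y, B, N, X, D, E, K, J, V, T, M, R, F}.
  Root M: left subtree has 10 nodes {Y, B, N, X, D, E, K, J, V, T}, right has 2 {R, F}.
    Root B: left subtree has 1 node {Y}, right has 8 {N, X, D, E, K, J, V, T}.
      Root V: left subtree has 6 nodes {N, X, D, E, K, J}, right has 1 {T}.
        Root D: left subtree has 2 nodes {N, X}, right has 3 {E, K, J}.
          Root X: left subtree has 1 node {N}, right has 0 { }.
          Root E: left subtree has 0 nodes { }, right has 2 {K, J}.
            Root K: left subtree has 0 nodes { }, right has 1 {J}.
    Root F: left subtree has 1 node {R}, right has 0 { }.

Q M B Y V D X N E K J T F R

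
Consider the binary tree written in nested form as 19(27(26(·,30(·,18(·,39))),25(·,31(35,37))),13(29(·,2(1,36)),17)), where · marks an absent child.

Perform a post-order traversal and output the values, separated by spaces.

Post-order visits the left subtree, then the right subtree, then the node.
At 19: go left to 27.
  At 27: go left to 26.
    At 26: no left child.
    At 26: go right to 30.
      At 30: no left child.
      At 30: go right to 18.
        At 18: no left child.
        At 18: go right to 39.
          39 is a leaf — visit 39.
        Visit 18.
      Visit 30.
    Visit 26.
  At 27: go right to 25.
    At 25: no left child.
    At 25: go right to 31.
      At 31: go left to 35.
        35 is a leaf — visit 35.
      At 31: go right to 37.
        37 is a leaf — visit 37.
      Visit 31.
    Visit 25.
  Visit 27.
At 19: go right to 13.
  At 13: go left to 29.
    At 29: no left child.
    At 29: go right to 2.
      At 2: go left to 1.
        1 is a leaf — visit 1.
      At 2: go right to 36.
        36 is a leaf — visit 36.
      Visit 2.
    Visit 29.
  At 13: go right to 17.
    17 is a leaf — visit 17.
  Visit 13.
Visit 19.

39 18 30 26 35 37 31 25 27 1 36 2 29 17 13 19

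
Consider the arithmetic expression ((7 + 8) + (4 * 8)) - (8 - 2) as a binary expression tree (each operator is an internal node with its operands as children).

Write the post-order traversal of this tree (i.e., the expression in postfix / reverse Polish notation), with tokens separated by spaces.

Post-order on an expression tree gives postfix notation: for each operator, emit left operand, right operand, then the operator.

7 8 + 4 8 * + 8 2 - -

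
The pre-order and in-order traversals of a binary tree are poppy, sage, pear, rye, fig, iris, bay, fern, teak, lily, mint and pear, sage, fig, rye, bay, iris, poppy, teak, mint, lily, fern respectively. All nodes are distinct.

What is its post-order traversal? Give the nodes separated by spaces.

pear fig bay iris rye sage mint lily teak fern poppy

The first element of pre-order is the root; it splits in-order into left and right subtrees.
Root poppy: left subtree has 6 nodes {pear, sage, fig, rye, bay, iris}, right has 4 {teak, mint, lily, fern}.
  Root sage: left subtree has 1 node {pear}, right has 4 {fig, rye, bay, iris}.
    Root rye: left subtree has 1 node {fig}, right has 2 {bay, iris}.
      Root iris: left subtree has 1 node {bay}, right has 0 { }.
  Root fern: left subtree has 3 nodes {teak, mint, lily}, right has 0 { }.
    Root teak: left subtree has 0 nodes { }, right has 2 {mint, lily}.
      Root lily: left subtree has 1 node {mint}, right has 0 { }.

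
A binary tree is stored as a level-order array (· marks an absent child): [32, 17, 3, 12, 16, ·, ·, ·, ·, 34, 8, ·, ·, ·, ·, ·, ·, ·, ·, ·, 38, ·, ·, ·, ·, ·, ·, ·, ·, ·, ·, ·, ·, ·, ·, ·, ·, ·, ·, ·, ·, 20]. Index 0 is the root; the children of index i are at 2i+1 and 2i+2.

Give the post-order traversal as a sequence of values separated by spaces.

12 20 38 34 8 16 17 3 32

Post-order visits the left subtree, then the right subtree, then the node.
At 32: go left to 17.
  At 17: go left to 12.
    12 is a leaf — visit 12.
  At 17: go right to 16.
    At 16: go left to 34.
      At 34: no left child.
      At 34: go right to 38.
        At 38: go left to 20.
          20 is a leaf — visit 20.
        At 38: no right child.
        Visit 38.
      Visit 34.
    At 16: go right to 8.
      8 is a leaf — visit 8.
    Visit 16.
  Visit 17.
At 32: go right to 3.
  3 is a leaf — visit 3.
Visit 32.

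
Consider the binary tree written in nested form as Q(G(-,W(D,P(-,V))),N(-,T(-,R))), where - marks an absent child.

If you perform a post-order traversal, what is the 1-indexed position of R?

Post-order visits the left subtree, then the right subtree, then the node.
At Q: go left to G.
  At G: no left child.
  At G: go right to W.
    At W: go left to D.
      D is a leaf — visit D.
    At W: go right to P.
      At P: no left child.
      At P: go right to V.
        V is a leaf — visit V.
      Visit P.
    Visit W.
  Visit G.
At Q: go right to N.
  At N: no left child.
  At N: go right to T.
    At T: no left child.
    At T: go right to R.
      R is a leaf — visit R.
    Visit T.
  Visit N.
Visit Q.
Full post-order sequence: D, V, P, W, G, R, T, N, Q.

6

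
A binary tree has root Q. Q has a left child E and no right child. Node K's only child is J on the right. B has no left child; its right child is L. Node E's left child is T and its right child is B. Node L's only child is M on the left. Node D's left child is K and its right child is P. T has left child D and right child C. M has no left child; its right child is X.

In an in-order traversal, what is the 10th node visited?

In-order visits the left subtree, then the node, then the right subtree.
At Q: go left to E.
  At E: go left to T.
    At T: go left to D.
      At D: go left to K.
        At K: no left child.
        Visit K.
        At K: go right to J.
          J is a leaf — visit J.
      Visit D.
      At D: go right to P.
        P is a leaf — visit P.
    Visit T.
    At T: go right to C.
      C is a leaf — visit C.
  Visit E.
  At E: go right to B.
    At B: no left child.
    Visit B.
    At B: go right to L.
      At L: go left to M.
        At M: no left child.
        Visit M.
        At M: go right to X.
          X is a leaf — visit X.
      Visit L.
      At L: no right child.
Visit Q.
At Q: no right child.
Full in-order sequence: K, J, D, P, T, C, E, B, M, X, L, Q.

X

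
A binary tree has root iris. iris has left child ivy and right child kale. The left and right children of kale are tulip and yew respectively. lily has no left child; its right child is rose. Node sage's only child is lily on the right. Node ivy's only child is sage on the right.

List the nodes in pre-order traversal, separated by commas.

iris, ivy, sage, lily, rose, kale, tulip, yew

Pre-order visits the node, then its left subtree, then its right subtree.
Visit iris.
At iris: go left to ivy.
  Visit ivy.
  At ivy: no left child.
  At ivy: go right to sage.
    Visit sage.
    At sage: no left child.
    At sage: go right to lily.
      Visit lily.
      At lily: no left child.
      At lily: go right to rose.
        rose is a leaf — visit rose.
At iris: go right to kale.
  Visit kale.
  At kale: go left to tulip.
    tulip is a leaf — visit tulip.
  At kale: go right to yew.
    yew is a leaf — visit yew.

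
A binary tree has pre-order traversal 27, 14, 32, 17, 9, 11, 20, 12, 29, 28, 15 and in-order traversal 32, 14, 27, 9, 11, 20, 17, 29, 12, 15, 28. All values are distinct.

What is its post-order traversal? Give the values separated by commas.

The first element of pre-order is the root; it splits in-order into left and right subtrees.
Root 27: left subtree has 2 nodes {32, 14}, right has 8 {9, 11, 20, 17, 29, 12, 15, 28}.
  Root 14: left subtree has 1 node {32}, right has 0 { }.
  Root 17: left subtree has 3 nodes {9, 11, 20}, right has 4 {29, 12, 15, 28}.
    Root 9: left subtree has 0 nodes { }, right has 2 {11, 20}.
      Root 11: left subtree has 0 nodes { }, right has 1 {20}.
    Root 12: left subtree has 1 node {29}, right has 2 {15, 28}.
      Root 28: left subtree has 1 node {15}, right has 0 { }.

32, 14, 20, 11, 9, 29, 15, 28, 12, 17, 27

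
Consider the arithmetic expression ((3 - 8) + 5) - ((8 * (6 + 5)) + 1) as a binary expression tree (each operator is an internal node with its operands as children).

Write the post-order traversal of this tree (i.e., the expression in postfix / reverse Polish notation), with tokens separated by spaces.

Post-order on an expression tree gives postfix notation: for each operator, emit left operand, right operand, then the operator.

3 8 - 5 + 8 6 5 + * 1 + -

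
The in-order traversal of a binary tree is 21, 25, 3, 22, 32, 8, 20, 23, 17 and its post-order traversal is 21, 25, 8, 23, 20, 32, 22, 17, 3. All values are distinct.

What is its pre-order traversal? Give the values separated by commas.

The last element of post-order is the root; it splits in-order into left and right subtrees.
Root 3: left subtree has 2 nodes {21, 25}, right has 6 {22, 32, 8, 20, 23, 17}.
  Root 25: left subtree has 1 node {21}, right has 0 { }.
  Root 17: left subtree has 5 nodes {22, 32, 8, 20, 23}, right has 0 { }.
    Root 22: left subtree has 0 nodes { }, right has 4 {32, 8, 20, 23}.
      Root 32: left subtree has 0 nodes { }, right has 3 {8, 20, 23}.
        Root 20: left subtree has 1 node {8}, right has 1 {23}.

3, 25, 21, 17, 22, 32, 20, 8, 23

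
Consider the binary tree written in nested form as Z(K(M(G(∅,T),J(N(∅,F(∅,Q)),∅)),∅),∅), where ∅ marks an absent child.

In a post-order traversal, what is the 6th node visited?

Post-order visits the left subtree, then the right subtree, then the node.
At Z: go left to K.
  At K: go left to M.
    At M: go left to G.
      At G: no left child.
      At G: go right to T.
        T is a leaf — visit T.
      Visit G.
    At M: go right to J.
      At J: go left to N.
        At N: no left child.
        At N: go right to F.
          At F: no left child.
          At F: go right to Q.
            Q is a leaf — visit Q.
          Visit F.
        Visit N.
      At J: no right child.
      Visit J.
    Visit M.
  At K: no right child.
  Visit K.
At Z: no right child.
Visit Z.
Full post-order sequence: T, G, Q, F, N, J, M, K, Z.

J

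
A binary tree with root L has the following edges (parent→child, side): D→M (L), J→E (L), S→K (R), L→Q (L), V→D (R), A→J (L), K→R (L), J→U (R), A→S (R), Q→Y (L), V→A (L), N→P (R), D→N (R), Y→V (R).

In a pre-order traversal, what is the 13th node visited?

M

Pre-order visits the node, then its left subtree, then its right subtree.
Visit L.
At L: go left to Q.
  Visit Q.
  At Q: go left to Y.
    Visit Y.
    At Y: no left child.
    At Y: go right to V.
      Visit V.
      At V: go left to A.
        Visit A.
        At A: go left to J.
          Visit J.
          At J: go left to E.
            E is a leaf — visit E.
          At J: go right to U.
            U is a leaf — visit U.
        At A: go right to S.
          Visit S.
          At S: no left child.
          At S: go right to K.
            Visit K.
            At K: go left to R.
              R is a leaf — visit R.
            At K: no right child.
      At V: go right to D.
        Visit D.
        At D: go left to M.
          M is a leaf — visit M.
        At D: go right to N.
          Visit N.
          At N: no left child.
          At N: go right to P.
            P is a leaf — visit P.
  At Q: no right child.
At L: no right child.
Full pre-order sequence: L, Q, Y, V, A, J, E, U, S, K, R, D, M, N, P.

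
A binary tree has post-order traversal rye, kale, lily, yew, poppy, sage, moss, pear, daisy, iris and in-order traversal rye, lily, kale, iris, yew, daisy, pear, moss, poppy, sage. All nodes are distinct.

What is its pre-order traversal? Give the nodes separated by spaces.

The last element of post-order is the root; it splits in-order into left and right subtrees.
Root iris: left subtree has 3 nodes {rye, lily, kale}, right has 6 {yew, daisy, pear, moss, poppy, sage}.
  Root lily: left subtree has 1 node {rye}, right has 1 {kale}.
  Root daisy: left subtree has 1 node {yew}, right has 4 {pear, moss, poppy, sage}.
    Root pear: left subtree has 0 nodes { }, right has 3 {moss, poppy, sage}.
      Root moss: left subtree has 0 nodes { }, right has 2 {poppy, sage}.
        Root sage: left subtree has 1 node {poppy}, right has 0 { }.

iris lily rye kale daisy yew pear moss sage poppy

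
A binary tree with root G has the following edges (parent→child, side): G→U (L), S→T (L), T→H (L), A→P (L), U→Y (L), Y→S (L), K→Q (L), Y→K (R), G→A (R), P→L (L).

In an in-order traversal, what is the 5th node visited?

Q

In-order visits the left subtree, then the node, then the right subtree.
At G: go left to U.
  At U: go left to Y.
    At Y: go left to S.
      At S: go left to T.
        At T: go left to H.
          H is a leaf — visit H.
        Visit T.
        At T: no right child.
      Visit S.
      At S: no right child.
    Visit Y.
    At Y: go right to K.
      At K: go left to Q.
        Q is a leaf — visit Q.
      Visit K.
      At K: no right child.
  Visit U.
  At U: no right child.
Visit G.
At G: go right to A.
  At A: go left to P.
    At P: go left to L.
      L is a leaf — visit L.
    Visit P.
    At P: no right child.
  Visit A.
  At A: no right child.
Full in-order sequence: H, T, S, Y, Q, K, U, G, L, P, A.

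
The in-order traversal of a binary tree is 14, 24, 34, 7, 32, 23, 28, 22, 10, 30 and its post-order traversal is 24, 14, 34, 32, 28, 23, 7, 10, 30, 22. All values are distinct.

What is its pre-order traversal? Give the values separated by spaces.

22 7 34 14 24 23 32 28 30 10

The last element of post-order is the root; it splits in-order into left and right subtrees.
Root 22: left subtree has 7 nodes {14, 24, 34, 7, 32, 23, 28}, right has 2 {10, 30}.
  Root 7: left subtree has 3 nodes {14, 24, 34}, right has 3 {32, 23, 28}.
    Root 34: left subtree has 2 nodes {14, 24}, right has 0 { }.
      Root 14: left subtree has 0 nodes { }, right has 1 {24}.
    Root 23: left subtree has 1 node {32}, right has 1 {28}.
  Root 30: left subtree has 1 node {10}, right has 0 { }.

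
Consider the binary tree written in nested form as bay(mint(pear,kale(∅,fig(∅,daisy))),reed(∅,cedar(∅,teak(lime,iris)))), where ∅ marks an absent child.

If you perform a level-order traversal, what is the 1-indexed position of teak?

Level-order visits nodes level by level from the root, left to right within each level.
Level 0: bay
Level 1: mint, reed
Level 2: pear, kale, cedar
Level 3: fig, teak
Level 4: daisy, lime, iris
Full level-order sequence: bay, mint, reed, pear, kale, cedar, fig, teak, daisy, lime, iris.

8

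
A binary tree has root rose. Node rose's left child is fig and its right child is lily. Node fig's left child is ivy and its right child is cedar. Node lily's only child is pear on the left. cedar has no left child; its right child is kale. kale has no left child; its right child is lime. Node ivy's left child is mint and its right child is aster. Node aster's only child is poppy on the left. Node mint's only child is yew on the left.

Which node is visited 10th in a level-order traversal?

Level-order visits nodes level by level from the root, left to right within each level.
Level 0: rose
Level 1: fig, lily
Level 2: ivy, cedar, pear
Level 3: mint, aster, kale
Level 4: yew, poppy, lime
Full level-order sequence: rose, fig, lily, ivy, cedar, pear, mint, aster, kale, yew, poppy, lime.

yew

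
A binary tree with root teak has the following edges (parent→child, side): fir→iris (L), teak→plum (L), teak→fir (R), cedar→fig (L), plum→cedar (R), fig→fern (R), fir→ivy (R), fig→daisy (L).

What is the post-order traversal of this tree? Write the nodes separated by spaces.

daisy fern fig cedar plum iris ivy fir teak

Post-order visits the left subtree, then the right subtree, then the node.
At teak: go left to plum.
  At plum: no left child.
  At plum: go right to cedar.
    At cedar: go left to fig.
      At fig: go left to daisy.
        daisy is a leaf — visit daisy.
      At fig: go right to fern.
        fern is a leaf — visit fern.
      Visit fig.
    At cedar: no right child.
    Visit cedar.
  Visit plum.
At teak: go right to fir.
  At fir: go left to iris.
    iris is a leaf — visit iris.
  At fir: go right to ivy.
    ivy is a leaf — visit ivy.
  Visit fir.
Visit teak.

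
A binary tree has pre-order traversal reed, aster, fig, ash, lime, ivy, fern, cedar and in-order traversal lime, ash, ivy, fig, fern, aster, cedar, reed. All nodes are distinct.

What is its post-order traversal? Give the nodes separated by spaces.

lime ivy ash fern fig cedar aster reed

The first element of pre-order is the root; it splits in-order into left and right subtrees.
Root reed: left subtree has 7 nodes {lime, ash, ivy, fig, fern, aster, cedar}, right has 0 { }.
  Root aster: left subtree has 5 nodes {lime, ash, ivy, fig, fern}, right has 1 {cedar}.
    Root fig: left subtree has 3 nodes {lime, ash, ivy}, right has 1 {fern}.
      Root ash: left subtree has 1 node {lime}, right has 1 {ivy}.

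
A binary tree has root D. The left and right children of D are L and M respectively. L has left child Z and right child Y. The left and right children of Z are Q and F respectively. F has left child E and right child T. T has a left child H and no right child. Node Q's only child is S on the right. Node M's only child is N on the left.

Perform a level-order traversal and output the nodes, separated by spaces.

Level-order visits nodes level by level from the root, left to right within each level.
Level 0: D
Level 1: L, M
Level 2: Z, Y, N
Level 3: Q, F
Level 4: S, E, T
Level 5: H

D L M Z Y N Q F S E T H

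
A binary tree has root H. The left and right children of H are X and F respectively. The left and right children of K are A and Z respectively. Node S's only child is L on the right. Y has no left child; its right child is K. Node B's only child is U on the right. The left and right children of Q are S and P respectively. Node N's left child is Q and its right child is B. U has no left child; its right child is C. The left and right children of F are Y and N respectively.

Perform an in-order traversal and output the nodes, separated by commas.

In-order visits the left subtree, then the node, then the right subtree.
At H: go left to X.
  X is a leaf — visit X.
Visit H.
At H: go right to F.
  At F: go left to Y.
    At Y: no left child.
    Visit Y.
    At Y: go right to K.
      At K: go left to A.
        A is a leaf — visit A.
      Visit K.
      At K: go right to Z.
        Z is a leaf — visit Z.
  Visit F.
  At F: go right to N.
    At N: go left to Q.
      At Q: go left to S.
        At S: no left child.
        Visit S.
        At S: go right to L.
          L is a leaf — visit L.
      Visit Q.
      At Q: go right to P.
        P is a leaf — visit P.
    Visit N.
    At N: go right to B.
      At B: no left child.
      Visit B.
      At B: go right to U.
        At U: no left child.
        Visit U.
        At U: go right to C.
          C is a leaf — visit C.

X, H, Y, A, K, Z, F, S, L, Q, P, N, B, U, C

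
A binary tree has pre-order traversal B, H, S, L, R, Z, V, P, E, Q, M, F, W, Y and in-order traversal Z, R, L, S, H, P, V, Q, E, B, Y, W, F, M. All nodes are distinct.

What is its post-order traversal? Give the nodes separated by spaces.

Z R L S P Q E V H Y W F M B

The first element of pre-order is the root; it splits in-order into left and right subtrees.
Root B: left subtree has 9 nodes {Z, R, L, S, H, P, V, Q, E}, right has 4 {Y, W, F, M}.
  Root H: left subtree has 4 nodes {Z, R, L, S}, right has 4 {P, V, Q, E}.
    Root S: left subtree has 3 nodes {Z, R, L}, right has 0 { }.
      Root L: left subtree has 2 nodes {Z, R}, right has 0 { }.
        Root R: left subtree has 1 node {Z}, right has 0 { }.
    Root V: left subtree has 1 node {P}, right has 2 {Q, E}.
      Root E: left subtree has 1 node {Q}, right has 0 { }.
  Root M: left subtree has 3 nodes {Y, W, F}, right has 0 { }.
    Root F: left subtree has 2 nodes {Y, W}, right has 0 { }.
      Root W: left subtree has 1 node {Y}, right has 0 { }.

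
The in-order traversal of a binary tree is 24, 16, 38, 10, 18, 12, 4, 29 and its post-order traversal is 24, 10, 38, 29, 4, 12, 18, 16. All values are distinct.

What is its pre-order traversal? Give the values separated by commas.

16, 24, 18, 38, 10, 12, 4, 29

The last element of post-order is the root; it splits in-order into left and right subtrees.
Root 16: left subtree has 1 node {24}, right has 6 {38, 10, 18, 12, 4, 29}.
  Root 18: left subtree has 2 nodes {38, 10}, right has 3 {12, 4, 29}.
    Root 38: left subtree has 0 nodes { }, right has 1 {10}.
    Root 12: left subtree has 0 nodes { }, right has 2 {4, 29}.
      Root 4: left subtree has 0 nodes { }, right has 1 {29}.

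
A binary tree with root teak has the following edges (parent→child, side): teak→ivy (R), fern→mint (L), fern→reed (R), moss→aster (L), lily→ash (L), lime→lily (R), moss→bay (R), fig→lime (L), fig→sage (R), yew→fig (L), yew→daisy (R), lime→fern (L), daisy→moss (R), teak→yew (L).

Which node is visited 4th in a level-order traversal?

fig

Level-order visits nodes level by level from the root, left to right within each level.
Level 0: teak
Level 1: yew, ivy
Level 2: fig, daisy
Level 3: lime, sage, moss
Level 4: fern, lily, aster, bay
Level 5: mint, reed, ash
Full level-order sequence: teak, yew, ivy, fig, daisy, lime, sage, moss, fern, lily, aster, bay, mint, reed, ash.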